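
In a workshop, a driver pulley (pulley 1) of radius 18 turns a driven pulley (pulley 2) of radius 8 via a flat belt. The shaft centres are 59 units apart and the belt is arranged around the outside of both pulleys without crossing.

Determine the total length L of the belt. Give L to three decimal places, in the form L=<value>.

L=201.380

open belt: β = asin((r2−r1)/C) = asin(-10/59) = -9.7583°
wrap1 = π − 2β = 199.5165°
wrap2 = π + 2β = 160.4835°
tangent length = C·cosβ = 58.1464
L = r1·wrap1 + r2·wrap2 + 2·C·cosβ = 18·3.4822 + 8·2.8010 + 2·58.1464 = 201.3804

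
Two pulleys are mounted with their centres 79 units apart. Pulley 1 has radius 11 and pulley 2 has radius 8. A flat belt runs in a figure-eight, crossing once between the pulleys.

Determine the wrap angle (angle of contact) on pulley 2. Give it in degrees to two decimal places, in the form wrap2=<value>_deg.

crossed belt: β = asin((r1+r2)/C) = asin(19/79) = 13.9164°
wrap1 = wrap2 = π + 2β = 207.8329°

wrap2=207.83_deg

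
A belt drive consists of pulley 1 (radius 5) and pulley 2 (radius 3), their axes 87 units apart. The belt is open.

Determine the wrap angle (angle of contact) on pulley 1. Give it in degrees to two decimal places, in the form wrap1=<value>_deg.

open belt: β = asin((r2−r1)/C) = asin(-2/87) = -1.3173°
wrap1 = π − 2β = 182.6345°
wrap2 = π + 2β = 177.3655°

wrap1=182.63_deg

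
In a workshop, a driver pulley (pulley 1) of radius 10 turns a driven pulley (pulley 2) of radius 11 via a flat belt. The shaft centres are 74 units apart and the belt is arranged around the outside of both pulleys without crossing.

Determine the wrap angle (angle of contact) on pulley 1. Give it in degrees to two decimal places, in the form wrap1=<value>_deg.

open belt: β = asin((r2−r1)/C) = asin(1/74) = 0.7743°
wrap1 = π − 2β = 178.4514°
wrap2 = π + 2β = 181.5486°

wrap1=178.45_deg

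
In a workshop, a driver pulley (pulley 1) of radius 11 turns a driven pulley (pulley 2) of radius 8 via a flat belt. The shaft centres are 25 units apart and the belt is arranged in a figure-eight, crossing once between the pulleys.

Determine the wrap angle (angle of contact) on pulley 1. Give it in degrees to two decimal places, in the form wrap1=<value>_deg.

crossed belt: β = asin((r1+r2)/C) = asin(19/25) = 49.4642°
wrap1 = wrap2 = π + 2β = 278.9284°

wrap1=278.93_deg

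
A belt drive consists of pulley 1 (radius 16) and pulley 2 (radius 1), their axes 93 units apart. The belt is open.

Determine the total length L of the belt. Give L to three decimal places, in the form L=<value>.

open belt: β = asin((r2−r1)/C) = asin(-15/93) = -9.2818°
wrap1 = π − 2β = 198.5636°
wrap2 = π + 2β = 161.4364°
tangent length = C·cosβ = 91.7824
L = r1·wrap1 + r2·wrap2 + 2·C·cosβ = 16·3.4656 + 1·2.8176 + 2·91.7824 = 241.8317

L=241.832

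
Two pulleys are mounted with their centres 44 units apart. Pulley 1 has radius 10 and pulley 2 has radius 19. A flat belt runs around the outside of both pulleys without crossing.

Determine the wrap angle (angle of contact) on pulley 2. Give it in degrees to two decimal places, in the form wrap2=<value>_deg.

open belt: β = asin((r2−r1)/C) = asin(9/44) = 11.8029°
wrap1 = π − 2β = 156.3942°
wrap2 = π + 2β = 203.6058°

wrap2=203.61_deg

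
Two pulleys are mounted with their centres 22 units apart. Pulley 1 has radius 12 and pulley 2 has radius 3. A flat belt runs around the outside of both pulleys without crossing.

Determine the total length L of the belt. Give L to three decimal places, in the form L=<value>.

L=94.860

open belt: β = asin((r2−r1)/C) = asin(-9/22) = -24.1477°
wrap1 = π − 2β = 228.2955°
wrap2 = π + 2β = 131.7045°
tangent length = C·cosβ = 20.0749
L = r1·wrap1 + r2·wrap2 + 2·C·cosβ = 12·3.9845 + 3·2.2987 + 2·20.0749 = 94.8598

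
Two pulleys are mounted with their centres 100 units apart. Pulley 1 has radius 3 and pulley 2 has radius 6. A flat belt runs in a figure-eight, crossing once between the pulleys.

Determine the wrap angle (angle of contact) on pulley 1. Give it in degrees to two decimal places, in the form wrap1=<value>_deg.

wrap1=190.33_deg

crossed belt: β = asin((r1+r2)/C) = asin(9/100) = 5.1636°
wrap1 = wrap2 = π + 2β = 190.3272°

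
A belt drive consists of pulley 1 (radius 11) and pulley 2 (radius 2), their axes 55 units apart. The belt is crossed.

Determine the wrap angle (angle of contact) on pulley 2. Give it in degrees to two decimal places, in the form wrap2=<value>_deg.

crossed belt: β = asin((r1+r2)/C) = asin(13/55) = 13.6720°
wrap1 = wrap2 = π + 2β = 207.3440°

wrap2=207.34_deg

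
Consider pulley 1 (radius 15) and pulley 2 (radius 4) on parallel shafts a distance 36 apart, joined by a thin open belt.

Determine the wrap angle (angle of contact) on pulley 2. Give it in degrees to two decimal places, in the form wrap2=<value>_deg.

open belt: β = asin((r2−r1)/C) = asin(-11/36) = -17.7916°
wrap1 = π − 2β = 215.5832°
wrap2 = π + 2β = 144.4168°

wrap2=144.42_deg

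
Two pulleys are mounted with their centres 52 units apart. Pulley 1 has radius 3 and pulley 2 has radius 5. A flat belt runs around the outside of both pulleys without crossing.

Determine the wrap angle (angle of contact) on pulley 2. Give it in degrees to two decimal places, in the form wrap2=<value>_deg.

open belt: β = asin((r2−r1)/C) = asin(2/52) = 2.2042°
wrap1 = π − 2β = 175.5915°
wrap2 = π + 2β = 184.4085°

wrap2=184.41_deg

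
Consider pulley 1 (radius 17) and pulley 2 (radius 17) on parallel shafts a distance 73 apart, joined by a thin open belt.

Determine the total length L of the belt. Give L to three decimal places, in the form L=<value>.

L=252.814

open belt: β = asin((r2−r1)/C) = asin(0/73) = 0.0000°
wrap1 = π − 2β = 180.0000°
wrap2 = π + 2β = 180.0000°
tangent length = C·cosβ = 73.0000
L = r1·wrap1 + r2·wrap2 + 2·C·cosβ = 17·3.1416 + 17·3.1416 + 2·73.0000 = 252.8142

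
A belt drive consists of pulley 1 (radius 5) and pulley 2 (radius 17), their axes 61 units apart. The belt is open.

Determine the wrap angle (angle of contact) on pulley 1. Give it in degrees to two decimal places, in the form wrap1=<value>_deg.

wrap1=157.31_deg

open belt: β = asin((r2−r1)/C) = asin(12/61) = 11.3453°
wrap1 = π − 2β = 157.3094°
wrap2 = π + 2β = 202.6906°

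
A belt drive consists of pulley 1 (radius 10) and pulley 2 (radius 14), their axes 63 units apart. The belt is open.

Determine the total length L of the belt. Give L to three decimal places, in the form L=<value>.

open belt: β = asin((r2−r1)/C) = asin(4/63) = 3.6403°
wrap1 = π − 2β = 172.7194°
wrap2 = π + 2β = 187.2806°
tangent length = C·cosβ = 62.8729
L = r1·wrap1 + r2·wrap2 + 2·C·cosβ = 10·3.0145 + 14·3.2687 + 2·62.8729 = 201.6523

L=201.652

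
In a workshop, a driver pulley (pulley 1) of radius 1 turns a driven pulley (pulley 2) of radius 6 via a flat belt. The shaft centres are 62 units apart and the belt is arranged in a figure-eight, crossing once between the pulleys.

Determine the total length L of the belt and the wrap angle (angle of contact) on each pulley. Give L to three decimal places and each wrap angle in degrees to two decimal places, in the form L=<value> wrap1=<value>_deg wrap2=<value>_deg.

L=146.782 wrap1=192.97_deg wrap2=192.97_deg

crossed belt: β = asin((r1+r2)/C) = asin(7/62) = 6.4827°
wrap1 = wrap2 = π + 2β = 192.9654°
tangent length = C·cosβ = 61.6036
L = (r1+r2)·wrap + 2·C·cosβ = 7·3.3679 + 2·61.6036 = 146.7823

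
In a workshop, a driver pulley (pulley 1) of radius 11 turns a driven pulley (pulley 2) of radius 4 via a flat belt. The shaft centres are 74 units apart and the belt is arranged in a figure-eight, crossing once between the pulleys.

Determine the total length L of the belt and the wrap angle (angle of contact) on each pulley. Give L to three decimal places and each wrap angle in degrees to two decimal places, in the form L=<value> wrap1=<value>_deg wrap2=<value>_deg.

crossed belt: β = asin((r1+r2)/C) = asin(15/74) = 11.6951°
wrap1 = wrap2 = π + 2β = 203.3901°
tangent length = C·cosβ = 72.4638
L = (r1+r2)·wrap + 2·C·cosβ = 15·3.5498 + 2·72.4638 = 198.1750

L=198.175 wrap1=203.39_deg wrap2=203.39_deg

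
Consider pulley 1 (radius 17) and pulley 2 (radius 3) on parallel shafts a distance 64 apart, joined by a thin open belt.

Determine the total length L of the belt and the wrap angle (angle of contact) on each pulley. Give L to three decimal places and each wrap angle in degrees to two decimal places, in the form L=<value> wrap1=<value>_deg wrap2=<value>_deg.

L=193.907 wrap1=205.27_deg wrap2=154.73_deg

open belt: β = asin((r2−r1)/C) = asin(-14/64) = -12.6356°
wrap1 = π − 2β = 205.2713°
wrap2 = π + 2β = 154.7287°
tangent length = C·cosβ = 62.4500
L = r1·wrap1 + r2·wrap2 + 2·C·cosβ = 17·3.5827 + 3·2.7005 + 2·62.4500 = 193.9067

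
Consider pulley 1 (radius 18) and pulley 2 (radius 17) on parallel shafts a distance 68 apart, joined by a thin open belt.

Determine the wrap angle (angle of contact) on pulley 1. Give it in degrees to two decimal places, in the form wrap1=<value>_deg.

open belt: β = asin((r2−r1)/C) = asin(-1/68) = -0.8426°
wrap1 = π − 2β = 181.6852°
wrap2 = π + 2β = 178.3148°

wrap1=181.69_deg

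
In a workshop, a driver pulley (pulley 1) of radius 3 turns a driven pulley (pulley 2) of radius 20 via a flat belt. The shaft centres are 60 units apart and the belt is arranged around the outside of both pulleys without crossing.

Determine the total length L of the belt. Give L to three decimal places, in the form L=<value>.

L=197.106

open belt: β = asin((r2−r1)/C) = asin(17/60) = 16.4592°
wrap1 = π − 2β = 147.0815°
wrap2 = π + 2β = 212.9185°
tangent length = C·cosβ = 57.5413
L = r1·wrap1 + r2·wrap2 + 2·C·cosβ = 3·2.5671 + 20·3.7161 + 2·57.5413 = 197.1063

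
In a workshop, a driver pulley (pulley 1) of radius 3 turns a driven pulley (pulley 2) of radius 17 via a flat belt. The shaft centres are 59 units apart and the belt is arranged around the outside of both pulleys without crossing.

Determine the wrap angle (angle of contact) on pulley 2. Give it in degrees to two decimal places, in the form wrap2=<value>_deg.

wrap2=207.45_deg

open belt: β = asin((r2−r1)/C) = asin(14/59) = 13.7265°
wrap1 = π − 2β = 152.5469°
wrap2 = π + 2β = 207.4531°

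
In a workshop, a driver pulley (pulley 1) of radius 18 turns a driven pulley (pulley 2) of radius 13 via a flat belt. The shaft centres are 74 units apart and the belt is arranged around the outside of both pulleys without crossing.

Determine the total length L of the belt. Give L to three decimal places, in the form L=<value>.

L=245.727

open belt: β = asin((r2−r1)/C) = asin(-5/74) = -3.8743°
wrap1 = π − 2β = 187.7486°
wrap2 = π + 2β = 172.2514°
tangent length = C·cosβ = 73.8309
L = r1·wrap1 + r2·wrap2 + 2·C·cosβ = 18·3.2768 + 13·3.0064 + 2·73.8309 = 245.7273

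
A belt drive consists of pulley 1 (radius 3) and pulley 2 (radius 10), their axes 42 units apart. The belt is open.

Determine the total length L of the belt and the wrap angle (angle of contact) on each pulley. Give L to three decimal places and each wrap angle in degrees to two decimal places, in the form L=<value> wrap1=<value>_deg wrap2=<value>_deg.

L=126.010 wrap1=160.81_deg wrap2=199.19_deg

open belt: β = asin((r2−r1)/C) = asin(7/42) = 9.5941°
wrap1 = π − 2β = 160.8119°
wrap2 = π + 2β = 199.1881°
tangent length = C·cosβ = 41.4126
L = r1·wrap1 + r2·wrap2 + 2·C·cosβ = 3·2.8067 + 10·3.4765 + 2·41.4126 = 126.0101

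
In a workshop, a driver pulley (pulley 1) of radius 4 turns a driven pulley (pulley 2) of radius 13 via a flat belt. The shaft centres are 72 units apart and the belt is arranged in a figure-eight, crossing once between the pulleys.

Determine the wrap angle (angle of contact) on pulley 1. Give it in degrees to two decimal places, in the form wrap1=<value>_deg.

wrap1=207.31_deg

crossed belt: β = asin((r1+r2)/C) = asin(17/72) = 13.6571°
wrap1 = wrap2 = π + 2β = 207.3143°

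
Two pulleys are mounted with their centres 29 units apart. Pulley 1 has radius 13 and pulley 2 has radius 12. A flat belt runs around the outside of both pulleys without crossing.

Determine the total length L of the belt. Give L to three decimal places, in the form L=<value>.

open belt: β = asin((r2−r1)/C) = asin(-1/29) = -1.9761°
wrap1 = π − 2β = 183.9522°
wrap2 = π + 2β = 176.0478°
tangent length = C·cosβ = 28.9828
L = r1·wrap1 + r2·wrap2 + 2·C·cosβ = 13·3.2106 + 12·3.0726 + 2·28.9828 = 136.5743

L=136.574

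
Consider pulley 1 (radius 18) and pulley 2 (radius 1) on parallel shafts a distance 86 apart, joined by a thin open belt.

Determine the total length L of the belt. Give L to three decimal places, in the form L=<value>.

L=235.062

open belt: β = asin((r2−r1)/C) = asin(-17/86) = -11.4010°
wrap1 = π − 2β = 202.8020°
wrap2 = π + 2β = 157.1980°
tangent length = C·cosβ = 84.3030
L = r1·wrap1 + r2·wrap2 + 2·C·cosβ = 18·3.5396 + 1·2.7436 + 2·84.3030 = 235.0618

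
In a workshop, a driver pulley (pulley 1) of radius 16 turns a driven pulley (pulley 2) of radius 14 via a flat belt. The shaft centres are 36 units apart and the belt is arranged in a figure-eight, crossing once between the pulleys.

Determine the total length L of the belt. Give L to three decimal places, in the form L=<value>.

crossed belt: β = asin((r1+r2)/C) = asin(30/36) = 56.4427°
wrap1 = wrap2 = π + 2β = 292.8854°
tangent length = C·cosβ = 19.8997
L = (r1+r2)·wrap + 2·C·cosβ = 30·5.1118 + 2·19.8997 = 193.1539

L=193.154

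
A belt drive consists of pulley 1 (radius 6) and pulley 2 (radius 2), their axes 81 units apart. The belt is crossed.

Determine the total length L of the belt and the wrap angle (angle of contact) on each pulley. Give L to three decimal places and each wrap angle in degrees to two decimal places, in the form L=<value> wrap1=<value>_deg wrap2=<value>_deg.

crossed belt: β = asin((r1+r2)/C) = asin(8/81) = 5.6681°
wrap1 = wrap2 = π + 2β = 191.3362°
tangent length = C·cosβ = 80.6040
L = (r1+r2)·wrap + 2·C·cosβ = 8·3.3394 + 2·80.6040 = 187.9235

L=187.924 wrap1=191.34_deg wrap2=191.34_deg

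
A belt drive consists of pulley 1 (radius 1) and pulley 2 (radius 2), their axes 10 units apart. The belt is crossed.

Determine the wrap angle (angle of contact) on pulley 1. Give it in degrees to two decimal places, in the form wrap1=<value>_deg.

crossed belt: β = asin((r1+r2)/C) = asin(3/10) = 17.4576°
wrap1 = wrap2 = π + 2β = 214.9152°

wrap1=214.92_deg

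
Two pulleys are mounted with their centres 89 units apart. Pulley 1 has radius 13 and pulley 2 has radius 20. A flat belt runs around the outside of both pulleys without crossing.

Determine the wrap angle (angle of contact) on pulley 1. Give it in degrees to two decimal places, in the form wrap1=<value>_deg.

wrap1=170.98_deg

open belt: β = asin((r2−r1)/C) = asin(7/89) = 4.5111°
wrap1 = π − 2β = 170.9779°
wrap2 = π + 2β = 189.0221°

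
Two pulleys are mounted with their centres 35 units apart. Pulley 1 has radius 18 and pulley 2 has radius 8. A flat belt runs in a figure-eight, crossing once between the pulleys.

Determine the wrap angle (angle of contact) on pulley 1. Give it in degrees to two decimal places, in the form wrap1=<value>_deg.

crossed belt: β = asin((r1+r2)/C) = asin(26/35) = 47.9754°
wrap1 = wrap2 = π + 2β = 275.9507°

wrap1=275.95_deg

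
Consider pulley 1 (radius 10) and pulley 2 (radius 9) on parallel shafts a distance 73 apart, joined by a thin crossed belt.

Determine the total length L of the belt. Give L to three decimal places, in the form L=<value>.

crossed belt: β = asin((r1+r2)/C) = asin(19/73) = 15.0863°
wrap1 = wrap2 = π + 2β = 210.1726°
tangent length = C·cosβ = 70.4840
L = (r1+r2)·wrap + 2·C·cosβ = 19·3.6682 + 2·70.4840 = 210.6640

L=210.664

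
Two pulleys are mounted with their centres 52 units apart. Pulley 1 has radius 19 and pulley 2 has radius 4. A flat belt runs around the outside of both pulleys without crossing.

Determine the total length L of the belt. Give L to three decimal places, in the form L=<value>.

L=180.614

open belt: β = asin((r2−r1)/C) = asin(-15/52) = -16.7659°
wrap1 = π − 2β = 213.5317°
wrap2 = π + 2β = 146.4683°
tangent length = C·cosβ = 49.7896
L = r1·wrap1 + r2·wrap2 + 2·C·cosβ = 19·3.7268 + 4·2.5564 + 2·49.7896 = 180.6143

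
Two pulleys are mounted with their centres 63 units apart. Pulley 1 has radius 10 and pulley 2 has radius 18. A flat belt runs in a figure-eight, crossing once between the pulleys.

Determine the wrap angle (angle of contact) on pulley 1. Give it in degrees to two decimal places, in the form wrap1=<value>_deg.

wrap1=232.78_deg

crossed belt: β = asin((r1+r2)/C) = asin(28/63) = 26.3878°
wrap1 = wrap2 = π + 2β = 232.7756°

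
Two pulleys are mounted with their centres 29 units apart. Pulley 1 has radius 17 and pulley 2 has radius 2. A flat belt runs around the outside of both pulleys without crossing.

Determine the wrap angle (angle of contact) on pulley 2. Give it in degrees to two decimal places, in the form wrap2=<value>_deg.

open belt: β = asin((r2−r1)/C) = asin(-15/29) = -31.1474°
wrap1 = π − 2β = 242.2948°
wrap2 = π + 2β = 117.7052°

wrap2=117.71_deg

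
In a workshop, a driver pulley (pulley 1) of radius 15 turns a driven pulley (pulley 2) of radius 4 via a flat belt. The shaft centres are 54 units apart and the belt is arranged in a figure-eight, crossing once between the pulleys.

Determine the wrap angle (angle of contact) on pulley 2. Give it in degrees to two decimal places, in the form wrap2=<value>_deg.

crossed belt: β = asin((r1+r2)/C) = asin(19/54) = 20.6006°
wrap1 = wrap2 = π + 2β = 221.2012°

wrap2=221.20_deg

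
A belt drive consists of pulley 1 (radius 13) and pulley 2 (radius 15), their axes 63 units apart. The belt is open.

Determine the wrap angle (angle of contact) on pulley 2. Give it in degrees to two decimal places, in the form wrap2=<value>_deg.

open belt: β = asin((r2−r1)/C) = asin(2/63) = 1.8192°
wrap1 = π − 2β = 176.3616°
wrap2 = π + 2β = 183.6384°

wrap2=183.64_deg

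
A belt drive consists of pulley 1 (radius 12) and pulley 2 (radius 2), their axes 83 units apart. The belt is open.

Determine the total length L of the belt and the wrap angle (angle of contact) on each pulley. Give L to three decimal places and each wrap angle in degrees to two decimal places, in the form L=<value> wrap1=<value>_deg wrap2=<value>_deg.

open belt: β = asin((r2−r1)/C) = asin(-10/83) = -6.9199°
wrap1 = π − 2β = 193.8398°
wrap2 = π + 2β = 166.1602°
tangent length = C·cosβ = 82.3954
L = r1·wrap1 + r2·wrap2 + 2·C·cosβ = 12·3.3831 + 2·2.9000 + 2·82.3954 = 211.1886

L=211.189 wrap1=193.84_deg wrap2=166.16_deg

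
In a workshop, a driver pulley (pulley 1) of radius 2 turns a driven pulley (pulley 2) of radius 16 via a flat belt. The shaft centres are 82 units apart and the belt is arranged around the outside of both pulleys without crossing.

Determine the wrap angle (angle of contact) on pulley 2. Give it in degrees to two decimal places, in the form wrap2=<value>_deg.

open belt: β = asin((r2−r1)/C) = asin(14/82) = 9.8304°
wrap1 = π − 2β = 160.3393°
wrap2 = π + 2β = 199.6607°

wrap2=199.66_deg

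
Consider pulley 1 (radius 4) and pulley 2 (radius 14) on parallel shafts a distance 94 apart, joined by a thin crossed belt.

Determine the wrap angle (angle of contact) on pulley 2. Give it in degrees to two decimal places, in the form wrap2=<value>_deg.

wrap2=202.08_deg

crossed belt: β = asin((r1+r2)/C) = asin(18/94) = 11.0397°
wrap1 = wrap2 = π + 2β = 202.0794°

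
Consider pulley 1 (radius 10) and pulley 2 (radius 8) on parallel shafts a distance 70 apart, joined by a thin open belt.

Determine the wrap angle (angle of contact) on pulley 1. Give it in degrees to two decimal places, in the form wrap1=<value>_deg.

open belt: β = asin((r2−r1)/C) = asin(-2/70) = -1.6372°
wrap1 = π − 2β = 183.2745°
wrap2 = π + 2β = 176.7255°

wrap1=183.27_deg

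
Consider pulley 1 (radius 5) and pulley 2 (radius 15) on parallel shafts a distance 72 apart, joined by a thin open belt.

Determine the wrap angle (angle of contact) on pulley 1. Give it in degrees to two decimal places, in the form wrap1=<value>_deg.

open belt: β = asin((r2−r1)/C) = asin(10/72) = 7.9836°
wrap1 = π − 2β = 164.0329°
wrap2 = π + 2β = 195.9671°

wrap1=164.03_deg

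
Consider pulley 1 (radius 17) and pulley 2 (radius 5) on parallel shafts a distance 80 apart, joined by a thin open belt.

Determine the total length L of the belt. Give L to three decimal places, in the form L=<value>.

L=230.918

open belt: β = asin((r2−r1)/C) = asin(-12/80) = -8.6269°
wrap1 = π − 2β = 197.2539°
wrap2 = π + 2β = 162.7461°
tangent length = C·cosβ = 79.0949
L = r1·wrap1 + r2·wrap2 + 2·C·cosβ = 17·3.4427 + 5·2.8405 + 2·79.0949 = 230.9184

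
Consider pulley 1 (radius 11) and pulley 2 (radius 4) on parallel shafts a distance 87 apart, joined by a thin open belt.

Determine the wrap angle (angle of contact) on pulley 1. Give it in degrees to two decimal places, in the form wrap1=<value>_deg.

wrap1=189.23_deg

open belt: β = asin((r2−r1)/C) = asin(-7/87) = -4.6150°
wrap1 = π − 2β = 189.2300°
wrap2 = π + 2β = 170.7700°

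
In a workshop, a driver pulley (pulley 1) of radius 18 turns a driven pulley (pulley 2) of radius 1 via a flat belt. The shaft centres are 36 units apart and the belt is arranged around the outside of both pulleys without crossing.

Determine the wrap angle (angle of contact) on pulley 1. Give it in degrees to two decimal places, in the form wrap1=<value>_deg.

wrap1=236.36_deg

open belt: β = asin((r2−r1)/C) = asin(-17/36) = -28.1786°
wrap1 = π − 2β = 236.3573°
wrap2 = π + 2β = 123.6427°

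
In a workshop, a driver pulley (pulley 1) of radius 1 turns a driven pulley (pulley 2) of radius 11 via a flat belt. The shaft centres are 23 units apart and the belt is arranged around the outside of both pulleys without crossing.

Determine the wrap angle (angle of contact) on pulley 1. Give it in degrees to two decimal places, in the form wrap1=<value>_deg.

open belt: β = asin((r2−r1)/C) = asin(10/23) = 25.7715°
wrap1 = π − 2β = 128.4571°
wrap2 = π + 2β = 231.5429°

wrap1=128.46_deg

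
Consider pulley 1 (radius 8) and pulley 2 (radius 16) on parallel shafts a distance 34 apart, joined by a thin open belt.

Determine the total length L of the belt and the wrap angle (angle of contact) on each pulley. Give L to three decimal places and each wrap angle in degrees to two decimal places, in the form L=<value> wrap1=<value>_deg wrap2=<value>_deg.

L=145.289 wrap1=152.78_deg wrap2=207.22_deg

open belt: β = asin((r2−r1)/C) = asin(8/34) = 13.6090°
wrap1 = π − 2β = 152.7821°
wrap2 = π + 2β = 207.2179°
tangent length = C·cosβ = 33.0454
L = r1·wrap1 + r2·wrap2 + 2·C·cosβ = 8·2.6666 + 16·3.6166 + 2·33.0454 = 145.2894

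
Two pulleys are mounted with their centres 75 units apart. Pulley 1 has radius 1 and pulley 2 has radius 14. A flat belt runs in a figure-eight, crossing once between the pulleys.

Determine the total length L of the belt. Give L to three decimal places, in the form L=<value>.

crossed belt: β = asin((r1+r2)/C) = asin(15/75) = 11.5370°
wrap1 = wrap2 = π + 2β = 203.0739°
tangent length = C·cosβ = 73.4847
L = (r1+r2)·wrap + 2·C·cosβ = 15·3.5443 + 2·73.4847 = 200.1340

L=200.134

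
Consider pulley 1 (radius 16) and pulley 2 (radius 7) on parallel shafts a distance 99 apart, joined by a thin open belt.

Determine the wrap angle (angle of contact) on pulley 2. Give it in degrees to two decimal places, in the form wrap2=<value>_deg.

wrap2=169.57_deg

open belt: β = asin((r2−r1)/C) = asin(-9/99) = -5.2159°
wrap1 = π − 2β = 190.4318°
wrap2 = π + 2β = 169.5682°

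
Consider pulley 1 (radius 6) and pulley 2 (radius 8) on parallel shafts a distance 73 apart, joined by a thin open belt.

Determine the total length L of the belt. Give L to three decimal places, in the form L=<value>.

open belt: β = asin((r2−r1)/C) = asin(2/73) = 1.5699°
wrap1 = π − 2β = 176.8601°
wrap2 = π + 2β = 183.1399°
tangent length = C·cosβ = 72.9726
L = r1·wrap1 + r2·wrap2 + 2·C·cosβ = 6·3.0868 + 8·3.1964 + 2·72.9726 = 190.0371

L=190.037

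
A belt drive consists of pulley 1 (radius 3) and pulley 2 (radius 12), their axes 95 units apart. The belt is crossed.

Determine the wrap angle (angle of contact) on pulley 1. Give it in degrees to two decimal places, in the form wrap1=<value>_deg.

crossed belt: β = asin((r1+r2)/C) = asin(15/95) = 9.0847°
wrap1 = wrap2 = π + 2β = 198.1694°

wrap1=198.17_deg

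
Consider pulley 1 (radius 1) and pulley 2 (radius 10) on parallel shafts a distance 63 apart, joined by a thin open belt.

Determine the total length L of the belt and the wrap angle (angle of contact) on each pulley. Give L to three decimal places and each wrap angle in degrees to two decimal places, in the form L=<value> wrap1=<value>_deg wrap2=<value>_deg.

L=161.845 wrap1=163.57_deg wrap2=196.43_deg

open belt: β = asin((r2−r1)/C) = asin(9/63) = 8.2132°
wrap1 = π − 2β = 163.5736°
wrap2 = π + 2β = 196.4264°
tangent length = C·cosβ = 62.3538
L = r1·wrap1 + r2·wrap2 + 2·C·cosβ = 1·2.8549 + 10·3.4283 + 2·62.3538 = 161.8454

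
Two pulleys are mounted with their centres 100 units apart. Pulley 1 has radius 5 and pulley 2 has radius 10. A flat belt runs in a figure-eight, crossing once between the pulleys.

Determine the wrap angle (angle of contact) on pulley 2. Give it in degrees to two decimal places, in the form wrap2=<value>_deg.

wrap2=197.25_deg

crossed belt: β = asin((r1+r2)/C) = asin(15/100) = 8.6269°
wrap1 = wrap2 = π + 2β = 197.2539°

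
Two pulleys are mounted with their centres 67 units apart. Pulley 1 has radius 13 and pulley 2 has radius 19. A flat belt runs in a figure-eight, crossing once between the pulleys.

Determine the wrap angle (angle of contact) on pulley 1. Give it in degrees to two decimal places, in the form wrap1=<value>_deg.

crossed belt: β = asin((r1+r2)/C) = asin(32/67) = 28.5295°
wrap1 = wrap2 = π + 2β = 237.0591°

wrap1=237.06_deg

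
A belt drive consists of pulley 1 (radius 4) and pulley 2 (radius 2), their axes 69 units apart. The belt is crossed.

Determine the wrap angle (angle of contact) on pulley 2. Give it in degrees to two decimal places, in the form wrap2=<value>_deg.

crossed belt: β = asin((r1+r2)/C) = asin(6/69) = 4.9885°
wrap1 = wrap2 = π + 2β = 189.9771°

wrap2=189.98_deg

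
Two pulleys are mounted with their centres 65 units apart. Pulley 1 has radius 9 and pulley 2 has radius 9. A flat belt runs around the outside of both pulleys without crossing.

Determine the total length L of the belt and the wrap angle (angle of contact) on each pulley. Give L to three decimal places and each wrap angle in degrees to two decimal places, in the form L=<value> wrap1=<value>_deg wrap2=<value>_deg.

L=186.549 wrap1=180.00_deg wrap2=180.00_deg

open belt: β = asin((r2−r1)/C) = asin(0/65) = 0.0000°
wrap1 = π − 2β = 180.0000°
wrap2 = π + 2β = 180.0000°
tangent length = C·cosβ = 65.0000
L = r1·wrap1 + r2·wrap2 + 2·C·cosβ = 9·3.1416 + 9·3.1416 + 2·65.0000 = 186.5487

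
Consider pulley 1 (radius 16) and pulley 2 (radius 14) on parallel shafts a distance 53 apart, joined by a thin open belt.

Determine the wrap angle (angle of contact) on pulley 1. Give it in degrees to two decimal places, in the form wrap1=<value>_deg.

wrap1=184.33_deg

open belt: β = asin((r2−r1)/C) = asin(-2/53) = -2.1626°
wrap1 = π − 2β = 184.3252°
wrap2 = π + 2β = 175.6748°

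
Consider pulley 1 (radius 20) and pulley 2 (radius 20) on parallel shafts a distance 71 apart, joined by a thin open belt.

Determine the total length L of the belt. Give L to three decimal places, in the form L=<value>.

L=267.664

open belt: β = asin((r2−r1)/C) = asin(0/71) = 0.0000°
wrap1 = π − 2β = 180.0000°
wrap2 = π + 2β = 180.0000°
tangent length = C·cosβ = 71.0000
L = r1·wrap1 + r2·wrap2 + 2·C·cosβ = 20·3.1416 + 20·3.1416 + 2·71.0000 = 267.6637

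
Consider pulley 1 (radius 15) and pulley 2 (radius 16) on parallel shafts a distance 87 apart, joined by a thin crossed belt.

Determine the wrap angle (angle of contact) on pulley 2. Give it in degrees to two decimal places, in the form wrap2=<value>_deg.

wrap2=221.75_deg

crossed belt: β = asin((r1+r2)/C) = asin(31/87) = 20.8745°
wrap1 = wrap2 = π + 2β = 221.7490°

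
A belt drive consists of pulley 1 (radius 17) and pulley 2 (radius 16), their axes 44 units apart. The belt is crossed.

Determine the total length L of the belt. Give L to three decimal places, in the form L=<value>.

crossed belt: β = asin((r1+r2)/C) = asin(33/44) = 48.5904°
wrap1 = wrap2 = π + 2β = 277.1808°
tangent length = C·cosβ = 29.1033
L = (r1+r2)·wrap + 2·C·cosβ = 33·4.8377 + 2·29.1033 = 217.8512

L=217.851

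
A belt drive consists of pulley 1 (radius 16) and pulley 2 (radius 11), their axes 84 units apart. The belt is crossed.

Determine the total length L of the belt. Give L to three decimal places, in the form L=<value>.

L=261.579

crossed belt: β = asin((r1+r2)/C) = asin(27/84) = 18.7493°
wrap1 = wrap2 = π + 2β = 217.4987°
tangent length = C·cosβ = 79.5424
L = (r1+r2)·wrap + 2·C·cosβ = 27·3.7961 + 2·79.5424 = 261.5787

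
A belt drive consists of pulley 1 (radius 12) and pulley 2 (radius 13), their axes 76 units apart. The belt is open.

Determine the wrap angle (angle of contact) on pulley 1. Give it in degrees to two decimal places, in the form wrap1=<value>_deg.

wrap1=178.49_deg

open belt: β = asin((r2−r1)/C) = asin(1/76) = 0.7539°
wrap1 = π − 2β = 178.4922°
wrap2 = π + 2β = 181.5078°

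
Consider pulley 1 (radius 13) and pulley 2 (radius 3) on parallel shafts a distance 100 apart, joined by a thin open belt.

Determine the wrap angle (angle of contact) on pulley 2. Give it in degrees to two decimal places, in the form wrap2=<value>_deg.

wrap2=168.52_deg

open belt: β = asin((r2−r1)/C) = asin(-10/100) = -5.7392°
wrap1 = π − 2β = 191.4783°
wrap2 = π + 2β = 168.5217°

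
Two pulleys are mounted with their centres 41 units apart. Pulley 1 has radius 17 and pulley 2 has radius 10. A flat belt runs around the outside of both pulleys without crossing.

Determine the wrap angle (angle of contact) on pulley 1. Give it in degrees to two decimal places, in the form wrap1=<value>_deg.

wrap1=199.66_deg

open belt: β = asin((r2−r1)/C) = asin(-7/41) = -9.8304°
wrap1 = π − 2β = 199.6607°
wrap2 = π + 2β = 160.3393°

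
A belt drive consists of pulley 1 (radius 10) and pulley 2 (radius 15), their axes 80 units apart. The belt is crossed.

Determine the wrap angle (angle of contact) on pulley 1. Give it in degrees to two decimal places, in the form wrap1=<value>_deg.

crossed belt: β = asin((r1+r2)/C) = asin(25/80) = 18.2100°
wrap1 = wrap2 = π + 2β = 216.4199°

wrap1=216.42_deg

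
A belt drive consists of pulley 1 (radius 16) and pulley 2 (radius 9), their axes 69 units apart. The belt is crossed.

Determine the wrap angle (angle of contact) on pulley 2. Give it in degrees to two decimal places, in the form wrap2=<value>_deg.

crossed belt: β = asin((r1+r2)/C) = asin(25/69) = 21.2427°
wrap1 = wrap2 = π + 2β = 222.4853°

wrap2=222.49_deg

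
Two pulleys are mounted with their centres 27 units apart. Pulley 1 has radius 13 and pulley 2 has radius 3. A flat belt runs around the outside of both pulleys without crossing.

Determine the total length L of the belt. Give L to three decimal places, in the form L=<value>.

open belt: β = asin((r2−r1)/C) = asin(-10/27) = -21.7385°
wrap1 = π − 2β = 223.4769°
wrap2 = π + 2β = 136.5231°
tangent length = C·cosβ = 25.0799
L = r1·wrap1 + r2·wrap2 + 2·C·cosβ = 13·3.9004 + 3·2.3828 + 2·25.0799 = 108.0134

L=108.013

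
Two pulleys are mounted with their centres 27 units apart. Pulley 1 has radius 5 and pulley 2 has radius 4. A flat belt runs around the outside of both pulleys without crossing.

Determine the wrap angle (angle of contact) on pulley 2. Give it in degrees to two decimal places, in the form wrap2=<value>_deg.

wrap2=175.75_deg

open belt: β = asin((r2−r1)/C) = asin(-1/27) = -2.1226°
wrap1 = π − 2β = 184.2451°
wrap2 = π + 2β = 175.7549°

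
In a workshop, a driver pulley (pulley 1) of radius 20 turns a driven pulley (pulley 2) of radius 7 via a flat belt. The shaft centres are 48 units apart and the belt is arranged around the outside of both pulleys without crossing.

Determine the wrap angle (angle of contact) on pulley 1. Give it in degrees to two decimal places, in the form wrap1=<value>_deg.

wrap1=211.43_deg

open belt: β = asin((r2−r1)/C) = asin(-13/48) = -15.7139°
wrap1 = π − 2β = 211.4277°
wrap2 = π + 2β = 148.5723°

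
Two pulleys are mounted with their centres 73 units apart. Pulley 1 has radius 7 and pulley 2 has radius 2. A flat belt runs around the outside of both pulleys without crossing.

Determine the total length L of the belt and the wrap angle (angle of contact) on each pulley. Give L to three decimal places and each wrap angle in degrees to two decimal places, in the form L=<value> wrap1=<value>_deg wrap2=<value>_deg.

L=174.617 wrap1=187.85_deg wrap2=172.15_deg

open belt: β = asin((r2−r1)/C) = asin(-5/73) = -3.9274°
wrap1 = π − 2β = 187.8549°
wrap2 = π + 2β = 172.1451°
tangent length = C·cosβ = 72.8286
L = r1·wrap1 + r2·wrap2 + 2·C·cosβ = 7·3.2787 + 2·3.0045 + 2·72.8286 = 174.6169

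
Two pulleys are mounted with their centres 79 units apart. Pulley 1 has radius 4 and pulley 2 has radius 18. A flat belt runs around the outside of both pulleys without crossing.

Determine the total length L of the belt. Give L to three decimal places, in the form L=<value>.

open belt: β = asin((r2−r1)/C) = asin(14/79) = 10.2076°
wrap1 = π − 2β = 159.5848°
wrap2 = π + 2β = 200.4152°
tangent length = C·cosβ = 77.7496
L = r1·wrap1 + r2·wrap2 + 2·C·cosβ = 4·2.7853 + 18·3.4979 + 2·77.7496 = 229.6026

L=229.603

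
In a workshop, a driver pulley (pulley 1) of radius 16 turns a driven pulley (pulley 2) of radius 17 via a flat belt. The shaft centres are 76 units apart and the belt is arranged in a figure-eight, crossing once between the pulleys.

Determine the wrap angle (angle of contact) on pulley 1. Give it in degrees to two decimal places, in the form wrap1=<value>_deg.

wrap1=231.47_deg

crossed belt: β = asin((r1+r2)/C) = asin(33/76) = 25.7351°
wrap1 = wrap2 = π + 2β = 231.4701°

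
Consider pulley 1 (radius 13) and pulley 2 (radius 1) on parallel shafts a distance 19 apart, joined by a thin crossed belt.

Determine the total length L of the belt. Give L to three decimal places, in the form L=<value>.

crossed belt: β = asin((r1+r2)/C) = asin(14/19) = 47.4631°
wrap1 = wrap2 = π + 2β = 274.9262°
tangent length = C·cosβ = 12.8452
L = (r1+r2)·wrap + 2·C·cosβ = 14·4.7984 + 2·12.8452 = 92.8676

L=92.868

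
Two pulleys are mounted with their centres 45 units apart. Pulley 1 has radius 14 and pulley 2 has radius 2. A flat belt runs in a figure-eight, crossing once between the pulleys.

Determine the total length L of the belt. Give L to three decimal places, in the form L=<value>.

L=146.017

crossed belt: β = asin((r1+r2)/C) = asin(16/45) = 20.8275°
wrap1 = wrap2 = π + 2β = 221.6550°
tangent length = C·cosβ = 42.0595
L = (r1+r2)·wrap + 2·C·cosβ = 16·3.8686 + 2·42.0595 = 146.0167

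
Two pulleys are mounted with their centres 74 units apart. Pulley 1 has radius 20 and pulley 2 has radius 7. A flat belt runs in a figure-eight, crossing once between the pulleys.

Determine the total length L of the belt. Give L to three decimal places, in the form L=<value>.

L=242.788

crossed belt: β = asin((r1+r2)/C) = asin(27/74) = 21.3993°
wrap1 = wrap2 = π + 2β = 222.7985°
tangent length = C·cosβ = 68.8985
L = (r1+r2)·wrap + 2·C·cosβ = 27·3.8886 + 2·68.8985 = 242.7883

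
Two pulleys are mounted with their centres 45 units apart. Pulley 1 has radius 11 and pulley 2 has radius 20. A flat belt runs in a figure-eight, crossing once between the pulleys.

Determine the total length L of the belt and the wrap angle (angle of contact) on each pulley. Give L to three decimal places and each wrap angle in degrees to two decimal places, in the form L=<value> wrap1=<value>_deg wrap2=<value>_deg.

L=209.745 wrap1=267.08_deg wrap2=267.08_deg

crossed belt: β = asin((r1+r2)/C) = asin(31/45) = 43.5422°
wrap1 = wrap2 = π + 2β = 267.0844°
tangent length = C·cosβ = 32.6190
L = (r1+r2)·wrap + 2·C·cosβ = 31·4.6615 + 2·32.6190 = 209.7446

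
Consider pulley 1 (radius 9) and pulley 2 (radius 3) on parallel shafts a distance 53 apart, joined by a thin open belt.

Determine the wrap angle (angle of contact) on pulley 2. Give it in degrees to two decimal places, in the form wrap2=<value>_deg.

wrap2=167.00_deg

open belt: β = asin((r2−r1)/C) = asin(-6/53) = -6.5002°
wrap1 = π − 2β = 193.0005°
wrap2 = π + 2β = 166.9995°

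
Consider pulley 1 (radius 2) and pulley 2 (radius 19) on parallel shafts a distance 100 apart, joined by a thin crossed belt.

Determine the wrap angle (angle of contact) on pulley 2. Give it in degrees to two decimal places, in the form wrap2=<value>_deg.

wrap2=204.24_deg

crossed belt: β = asin((r1+r2)/C) = asin(21/100) = 12.1224°
wrap1 = wrap2 = π + 2β = 204.2447°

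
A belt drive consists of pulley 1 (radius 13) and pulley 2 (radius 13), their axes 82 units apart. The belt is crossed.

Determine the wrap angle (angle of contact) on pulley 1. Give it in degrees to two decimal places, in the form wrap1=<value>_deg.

wrap1=216.97_deg

crossed belt: β = asin((r1+r2)/C) = asin(26/82) = 18.4860°
wrap1 = wrap2 = π + 2β = 216.9720°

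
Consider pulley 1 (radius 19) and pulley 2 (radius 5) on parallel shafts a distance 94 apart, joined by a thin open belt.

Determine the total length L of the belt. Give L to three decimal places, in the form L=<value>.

open belt: β = asin((r2−r1)/C) = asin(-14/94) = -8.5653°
wrap1 = π − 2β = 197.1306°
wrap2 = π + 2β = 162.8694°
tangent length = C·cosβ = 92.9516
L = r1·wrap1 + r2·wrap2 + 2·C·cosβ = 19·3.4406 + 5·2.8426 + 2·92.9516 = 265.4872

L=265.487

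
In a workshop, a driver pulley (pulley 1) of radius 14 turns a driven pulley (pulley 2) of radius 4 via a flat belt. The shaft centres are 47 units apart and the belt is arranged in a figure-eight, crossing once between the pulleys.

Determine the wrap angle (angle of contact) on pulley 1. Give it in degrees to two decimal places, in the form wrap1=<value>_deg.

wrap1=225.04_deg

crossed belt: β = asin((r1+r2)/C) = asin(18/47) = 22.5183°
wrap1 = wrap2 = π + 2β = 225.0366°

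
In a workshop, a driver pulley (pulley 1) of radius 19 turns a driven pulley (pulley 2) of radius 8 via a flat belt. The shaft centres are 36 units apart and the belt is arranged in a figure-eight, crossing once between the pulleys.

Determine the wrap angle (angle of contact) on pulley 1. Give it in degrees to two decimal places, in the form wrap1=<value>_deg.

crossed belt: β = asin((r1+r2)/C) = asin(27/36) = 48.5904°
wrap1 = wrap2 = π + 2β = 277.1808°

wrap1=277.18_deg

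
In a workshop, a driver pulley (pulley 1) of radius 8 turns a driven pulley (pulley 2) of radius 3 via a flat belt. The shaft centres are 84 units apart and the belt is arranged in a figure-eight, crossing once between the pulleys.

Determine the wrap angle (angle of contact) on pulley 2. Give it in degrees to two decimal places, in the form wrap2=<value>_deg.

crossed belt: β = asin((r1+r2)/C) = asin(11/84) = 7.5246°
wrap1 = wrap2 = π + 2β = 195.0493°

wrap2=195.05_deg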